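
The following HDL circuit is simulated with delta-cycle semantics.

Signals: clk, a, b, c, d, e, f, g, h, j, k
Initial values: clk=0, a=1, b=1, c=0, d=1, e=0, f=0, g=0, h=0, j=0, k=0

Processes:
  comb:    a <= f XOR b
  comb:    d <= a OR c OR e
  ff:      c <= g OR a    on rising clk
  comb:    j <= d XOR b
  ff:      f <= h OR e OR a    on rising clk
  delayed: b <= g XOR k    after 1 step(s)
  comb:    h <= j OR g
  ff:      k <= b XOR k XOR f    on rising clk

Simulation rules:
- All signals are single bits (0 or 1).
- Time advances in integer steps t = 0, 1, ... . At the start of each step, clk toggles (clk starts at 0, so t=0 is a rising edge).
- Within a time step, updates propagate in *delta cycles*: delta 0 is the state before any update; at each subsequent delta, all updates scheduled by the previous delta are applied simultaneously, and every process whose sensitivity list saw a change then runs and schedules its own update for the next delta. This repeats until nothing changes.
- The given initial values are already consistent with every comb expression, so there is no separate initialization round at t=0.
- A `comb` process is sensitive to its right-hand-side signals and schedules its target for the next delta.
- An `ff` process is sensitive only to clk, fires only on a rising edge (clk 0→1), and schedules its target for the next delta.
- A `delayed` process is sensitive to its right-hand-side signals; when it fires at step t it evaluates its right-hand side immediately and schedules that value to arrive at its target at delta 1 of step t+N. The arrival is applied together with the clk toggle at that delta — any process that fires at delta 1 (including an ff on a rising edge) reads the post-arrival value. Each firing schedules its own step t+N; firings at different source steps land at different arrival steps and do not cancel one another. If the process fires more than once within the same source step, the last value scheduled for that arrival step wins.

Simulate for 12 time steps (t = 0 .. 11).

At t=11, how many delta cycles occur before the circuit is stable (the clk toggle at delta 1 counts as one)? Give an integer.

t=0 Δ0: f=0 c=0 g=0 h=0 j=0 e=0 b=1 d=1 a=1 clk=0 k=0
  Δ1: clk:0→1
  Δ2: f:0→1, c:0→1, k:0→1
  Δ3: a:1→0
  (3Δ to stable)
t=1 Δ0: f=1 c=1 g=0 h=0 j=0 e=0 b=1 d=1 a=0 clk=1 k=1
  Δ1: clk:1→0
  (1Δ to stable)
t=2 Δ0: f=1 c=1 g=0 h=0 j=0 e=0 b=1 d=1 a=0 clk=0 k=1
  Δ1: clk:0→1
  Δ2: f:1→0, c:1→0
  Δ3: d:1→0, a:0→1
  Δ4: j:0→1, d:0→1
  Δ5: h:0→1, j:1→0
  Δ6: h:1→0
  (6Δ to stable)
t=3 Δ0: f=0 c=0 g=0 h=0 j=0 e=0 b=1 d=1 a=1 clk=1 k=1
  Δ1: clk:1→0
  (1Δ to stable)
t=4 Δ0: f=0 c=0 g=0 h=0 j=0 e=0 b=1 d=1 a=1 clk=0 k=1
  Δ1: clk:0→1
  Δ2: f:0→1, c:0→1, k:1→0
  Δ3: a:1→0
  (3Δ to stable)
t=5 Δ0: f=1 c=1 g=0 h=0 j=0 e=0 b=1 d=1 a=0 clk=1 k=0
  Δ1: b:1→0, clk:1→0
  Δ2: j:0→1, a:0→1
  Δ3: h:0→1
  (3Δ to stable)
t=6 Δ0: f=1 c=1 g=0 h=1 j=1 e=0 b=0 d=1 a=1 clk=0 k=0
  Δ1: clk:0→1
  Δ2: k:0→1
  (2Δ to stable)
t=7 Δ0: f=1 c=1 g=0 h=1 j=1 e=0 b=0 d=1 a=1 clk=1 k=1
  Δ1: b:0→1, clk:1→0
  Δ2: j:1→0, a:1→0
  Δ3: h:1→0
  (3Δ to stable)
t=8 Δ0: f=1 c=1 g=0 h=0 j=0 e=0 b=1 d=1 a=0 clk=0 k=1
  Δ1: clk:0→1
  Δ2: f:1→0, c:1→0
  Δ3: d:1→0, a:0→1
  Δ4: j:0→1, d:0→1
  Δ5: h:0→1, j:1→0
  Δ6: h:1→0
  (6Δ to stable)
t=9 Δ0: f=0 c=0 g=0 h=0 j=0 e=0 b=1 d=1 a=1 clk=1 k=1
  Δ1: clk:1→0
  (1Δ to stable)
t=10 Δ0: f=0 c=0 g=0 h=0 j=0 e=0 b=1 d=1 a=1 clk=0 k=1
  Δ1: clk:0→1
  Δ2: f:0→1, c:0→1, k:1→0
  Δ3: a:1→0
  (3Δ to stable)
t=11 Δ0: f=1 c=1 g=0 h=0 j=0 e=0 b=1 d=1 a=0 clk=1 k=0
  Δ1: b:1→0, clk:1→0
  Δ2: j:0→1, a:0→1
  Δ3: h:0→1
  (3Δ to stable)

3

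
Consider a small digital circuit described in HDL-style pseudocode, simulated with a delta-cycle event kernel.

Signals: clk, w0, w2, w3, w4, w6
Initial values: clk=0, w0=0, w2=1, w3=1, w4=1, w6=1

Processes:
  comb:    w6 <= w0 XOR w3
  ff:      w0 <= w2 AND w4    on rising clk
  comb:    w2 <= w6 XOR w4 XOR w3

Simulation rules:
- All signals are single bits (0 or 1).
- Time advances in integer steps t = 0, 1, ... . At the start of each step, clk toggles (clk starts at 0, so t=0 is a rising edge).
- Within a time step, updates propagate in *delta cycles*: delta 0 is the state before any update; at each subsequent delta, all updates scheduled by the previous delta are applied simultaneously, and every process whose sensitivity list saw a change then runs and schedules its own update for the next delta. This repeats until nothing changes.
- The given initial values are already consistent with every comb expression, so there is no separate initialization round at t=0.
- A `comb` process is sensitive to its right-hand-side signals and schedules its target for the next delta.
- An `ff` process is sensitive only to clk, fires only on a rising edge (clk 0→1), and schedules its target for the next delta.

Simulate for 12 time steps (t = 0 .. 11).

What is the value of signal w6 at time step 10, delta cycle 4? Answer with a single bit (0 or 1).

1

t0.Δ0 w4=1 w0=0 clk=0 w2=1 w3=1 w6=1
t0.Δ1 w4=1 w0=0 clk=1 w2=1 w3=1 w6=1
t0.Δ2 w4=1 w0=1 clk=1 w2=1 w3=1 w6=1
t0.Δ3 w4=1 w0=1 clk=1 w2=1 w3=1 w6=0
t0.Δ4 w4=1 w0=1 clk=1 w2=0 w3=1 w6=0
t1.Δ0 w4=1 w0=1 clk=1 w2=0 w3=1 w6=0
t1.Δ1 w4=1 w0=1 clk=0 w2=0 w3=1 w6=0
t2.Δ0 w4=1 w0=1 clk=0 w2=0 w3=1 w6=0
t2.Δ1 w4=1 w0=1 clk=1 w2=0 w3=1 w6=0
t2.Δ2 w4=1 w0=0 clk=1 w2=0 w3=1 w6=0
t2.Δ3 w4=1 w0=0 clk=1 w2=0 w3=1 w6=1
t2.Δ4 w4=1 w0=0 clk=1 w2=1 w3=1 w6=1
t3.Δ0 w4=1 w0=0 clk=1 w2=1 w3=1 w6=1
t3.Δ1 w4=1 w0=0 clk=0 w2=1 w3=1 w6=1
t4.Δ0 w4=1 w0=0 clk=0 w2=1 w3=1 w6=1
t4.Δ1 w4=1 w0=0 clk=1 w2=1 w3=1 w6=1
t4.Δ2 w4=1 w0=1 clk=1 w2=1 w3=1 w6=1
t4.Δ3 w4=1 w0=1 clk=1 w2=1 w3=1 w6=0
t4.Δ4 w4=1 w0=1 clk=1 w2=0 w3=1 w6=0
t5.Δ0 w4=1 w0=1 clk=1 w2=0 w3=1 w6=0
t5.Δ1 w4=1 w0=1 clk=0 w2=0 w3=1 w6=0
t6.Δ0 w4=1 w0=1 clk=0 w2=0 w3=1 w6=0
t6.Δ1 w4=1 w0=1 clk=1 w2=0 w3=1 w6=0
t6.Δ2 w4=1 w0=0 clk=1 w2=0 w3=1 w6=0
t6.Δ3 w4=1 w0=0 clk=1 w2=0 w3=1 w6=1
t6.Δ4 w4=1 w0=0 clk=1 w2=1 w3=1 w6=1
t7.Δ0 w4=1 w0=0 clk=1 w2=1 w3=1 w6=1
t7.Δ1 w4=1 w0=0 clk=0 w2=1 w3=1 w6=1
t8.Δ0 w4=1 w0=0 clk=0 w2=1 w3=1 w6=1
t8.Δ1 w4=1 w0=0 clk=1 w2=1 w3=1 w6=1
t8.Δ2 w4=1 w0=1 clk=1 w2=1 w3=1 w6=1
t8.Δ3 w4=1 w0=1 clk=1 w2=1 w3=1 w6=0
t8.Δ4 w4=1 w0=1 clk=1 w2=0 w3=1 w6=0
t9.Δ0 w4=1 w0=1 clk=1 w2=0 w3=1 w6=0
t9.Δ1 w4=1 w0=1 clk=0 w2=0 w3=1 w6=0
t10.Δ0 w4=1 w0=1 clk=0 w2=0 w3=1 w6=0
t10.Δ1 w4=1 w0=1 clk=1 w2=0 w3=1 w6=0
t10.Δ2 w4=1 w0=0 clk=1 w2=0 w3=1 w6=0
t10.Δ3 w4=1 w0=0 clk=1 w2=0 w3=1 w6=1
t10.Δ4 w4=1 w0=0 clk=1 w2=1 w3=1 w6=1
t11.Δ0 w4=1 w0=0 clk=1 w2=1 w3=1 w6=1
t11.Δ1 w4=1 w0=0 clk=0 w2=1 w3=1 w6=1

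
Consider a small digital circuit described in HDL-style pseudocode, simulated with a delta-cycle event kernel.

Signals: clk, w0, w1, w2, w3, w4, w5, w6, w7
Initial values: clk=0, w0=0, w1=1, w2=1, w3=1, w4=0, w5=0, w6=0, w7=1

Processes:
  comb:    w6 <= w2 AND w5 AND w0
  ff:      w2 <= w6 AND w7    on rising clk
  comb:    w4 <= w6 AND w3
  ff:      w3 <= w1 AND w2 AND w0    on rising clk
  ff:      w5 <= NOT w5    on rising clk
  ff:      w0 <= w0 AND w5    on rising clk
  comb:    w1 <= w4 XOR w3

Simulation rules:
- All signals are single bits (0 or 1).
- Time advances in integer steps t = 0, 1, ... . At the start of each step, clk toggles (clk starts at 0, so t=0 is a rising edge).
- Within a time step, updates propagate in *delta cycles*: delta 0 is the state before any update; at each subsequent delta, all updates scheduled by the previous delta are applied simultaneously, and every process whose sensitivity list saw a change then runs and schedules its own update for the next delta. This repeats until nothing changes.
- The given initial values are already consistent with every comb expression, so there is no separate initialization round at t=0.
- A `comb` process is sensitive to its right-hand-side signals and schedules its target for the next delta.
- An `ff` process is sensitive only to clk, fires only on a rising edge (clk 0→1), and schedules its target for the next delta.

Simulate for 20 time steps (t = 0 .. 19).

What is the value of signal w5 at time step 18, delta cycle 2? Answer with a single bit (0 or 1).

0

t0.Δ0 w4=0 w5=0 w1=1 clk=0 w0=0 w6=0 w7=1 w3=1 w2=1
t0.Δ1 w4=0 w5=0 w1=1 clk=1 w0=0 w6=0 w7=1 w3=1 w2=1
t0.Δ2 w4=0 w5=1 w1=1 clk=1 w0=0 w6=0 w7=1 w3=0 w2=0
t0.Δ3 w4=0 w5=1 w1=0 clk=1 w0=0 w6=0 w7=1 w3=0 w2=0
t1.Δ0 w4=0 w5=1 w1=0 clk=1 w0=0 w6=0 w7=1 w3=0 w2=0
t1.Δ1 w4=0 w5=1 w1=0 clk=0 w0=0 w6=0 w7=1 w3=0 w2=0
t2.Δ0 w4=0 w5=1 w1=0 clk=0 w0=0 w6=0 w7=1 w3=0 w2=0
t2.Δ1 w4=0 w5=1 w1=0 clk=1 w0=0 w6=0 w7=1 w3=0 w2=0
t2.Δ2 w4=0 w5=0 w1=0 clk=1 w0=0 w6=0 w7=1 w3=0 w2=0
t3.Δ0 w4=0 w5=0 w1=0 clk=1 w0=0 w6=0 w7=1 w3=0 w2=0
t3.Δ1 w4=0 w5=0 w1=0 clk=0 w0=0 w6=0 w7=1 w3=0 w2=0
t4.Δ0 w4=0 w5=0 w1=0 clk=0 w0=0 w6=0 w7=1 w3=0 w2=0
t4.Δ1 w4=0 w5=0 w1=0 clk=1 w0=0 w6=0 w7=1 w3=0 w2=0
t4.Δ2 w4=0 w5=1 w1=0 clk=1 w0=0 w6=0 w7=1 w3=0 w2=0
t5.Δ0 w4=0 w5=1 w1=0 clk=1 w0=0 w6=0 w7=1 w3=0 w2=0
t5.Δ1 w4=0 w5=1 w1=0 clk=0 w0=0 w6=0 w7=1 w3=0 w2=0
t6.Δ0 w4=0 w5=1 w1=0 clk=0 w0=0 w6=0 w7=1 w3=0 w2=0
t6.Δ1 w4=0 w5=1 w1=0 clk=1 w0=0 w6=0 w7=1 w3=0 w2=0
t6.Δ2 w4=0 w5=0 w1=0 clk=1 w0=0 w6=0 w7=1 w3=0 w2=0
t7.Δ0 w4=0 w5=0 w1=0 clk=1 w0=0 w6=0 w7=1 w3=0 w2=0
t7.Δ1 w4=0 w5=0 w1=0 clk=0 w0=0 w6=0 w7=1 w3=0 w2=0
t8.Δ0 w4=0 w5=0 w1=0 clk=0 w0=0 w6=0 w7=1 w3=0 w2=0
t8.Δ1 w4=0 w5=0 w1=0 clk=1 w0=0 w6=0 w7=1 w3=0 w2=0
t8.Δ2 w4=0 w5=1 w1=0 clk=1 w0=0 w6=0 w7=1 w3=0 w2=0
t9.Δ0 w4=0 w5=1 w1=0 clk=1 w0=0 w6=0 w7=1 w3=0 w2=0
t9.Δ1 w4=0 w5=1 w1=0 clk=0 w0=0 w6=0 w7=1 w3=0 w2=0
t10.Δ0 w4=0 w5=1 w1=0 clk=0 w0=0 w6=0 w7=1 w3=0 w2=0
t10.Δ1 w4=0 w5=1 w1=0 clk=1 w0=0 w6=0 w7=1 w3=0 w2=0
t10.Δ2 w4=0 w5=0 w1=0 clk=1 w0=0 w6=0 w7=1 w3=0 w2=0
t11.Δ0 w4=0 w5=0 w1=0 clk=1 w0=0 w6=0 w7=1 w3=0 w2=0
t11.Δ1 w4=0 w5=0 w1=0 clk=0 w0=0 w6=0 w7=1 w3=0 w2=0
t12.Δ0 w4=0 w5=0 w1=0 clk=0 w0=0 w6=0 w7=1 w3=0 w2=0
t12.Δ1 w4=0 w5=0 w1=0 clk=1 w0=0 w6=0 w7=1 w3=0 w2=0
t12.Δ2 w4=0 w5=1 w1=0 clk=1 w0=0 w6=0 w7=1 w3=0 w2=0
t13.Δ0 w4=0 w5=1 w1=0 clk=1 w0=0 w6=0 w7=1 w3=0 w2=0
t13.Δ1 w4=0 w5=1 w1=0 clk=0 w0=0 w6=0 w7=1 w3=0 w2=0
t14.Δ0 w4=0 w5=1 w1=0 clk=0 w0=0 w6=0 w7=1 w3=0 w2=0
t14.Δ1 w4=0 w5=1 w1=0 clk=1 w0=0 w6=0 w7=1 w3=0 w2=0
t14.Δ2 w4=0 w5=0 w1=0 clk=1 w0=0 w6=0 w7=1 w3=0 w2=0
t15.Δ0 w4=0 w5=0 w1=0 clk=1 w0=0 w6=0 w7=1 w3=0 w2=0
t15.Δ1 w4=0 w5=0 w1=0 clk=0 w0=0 w6=0 w7=1 w3=0 w2=0
t16.Δ0 w4=0 w5=0 w1=0 clk=0 w0=0 w6=0 w7=1 w3=0 w2=0
t16.Δ1 w4=0 w5=0 w1=0 clk=1 w0=0 w6=0 w7=1 w3=0 w2=0
t16.Δ2 w4=0 w5=1 w1=0 clk=1 w0=0 w6=0 w7=1 w3=0 w2=0
t17.Δ0 w4=0 w5=1 w1=0 clk=1 w0=0 w6=0 w7=1 w3=0 w2=0
t17.Δ1 w4=0 w5=1 w1=0 clk=0 w0=0 w6=0 w7=1 w3=0 w2=0
t18.Δ0 w4=0 w5=1 w1=0 clk=0 w0=0 w6=0 w7=1 w3=0 w2=0
t18.Δ1 w4=0 w5=1 w1=0 clk=1 w0=0 w6=0 w7=1 w3=0 w2=0
t18.Δ2 w4=0 w5=0 w1=0 clk=1 w0=0 w6=0 w7=1 w3=0 w2=0
t19.Δ0 w4=0 w5=0 w1=0 clk=1 w0=0 w6=0 w7=1 w3=0 w2=0
t19.Δ1 w4=0 w5=0 w1=0 clk=0 w0=0 w6=0 w7=1 w3=0 w2=0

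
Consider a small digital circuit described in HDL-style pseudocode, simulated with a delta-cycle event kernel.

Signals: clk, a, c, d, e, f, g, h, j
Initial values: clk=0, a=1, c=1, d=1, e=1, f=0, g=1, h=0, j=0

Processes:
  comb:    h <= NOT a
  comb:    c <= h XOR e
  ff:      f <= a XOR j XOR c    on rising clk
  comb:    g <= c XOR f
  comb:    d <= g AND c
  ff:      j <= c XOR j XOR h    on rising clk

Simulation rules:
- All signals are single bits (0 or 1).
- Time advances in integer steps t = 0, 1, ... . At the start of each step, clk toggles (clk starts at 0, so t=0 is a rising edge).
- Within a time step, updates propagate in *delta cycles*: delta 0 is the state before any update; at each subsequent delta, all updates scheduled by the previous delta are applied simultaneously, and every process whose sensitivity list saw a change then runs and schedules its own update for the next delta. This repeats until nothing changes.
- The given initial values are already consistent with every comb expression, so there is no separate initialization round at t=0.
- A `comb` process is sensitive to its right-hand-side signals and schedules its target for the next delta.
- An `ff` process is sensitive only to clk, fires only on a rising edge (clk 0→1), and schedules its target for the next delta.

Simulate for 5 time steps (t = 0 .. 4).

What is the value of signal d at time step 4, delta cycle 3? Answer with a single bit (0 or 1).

t0.Δ0 c=1 d=1 f=0 g=1 j=0 e=1 h=0 clk=0 a=1
t0.Δ1 c=1 d=1 f=0 g=1 j=0 e=1 h=0 clk=1 a=1
t0.Δ2 c=1 d=1 f=0 g=1 j=1 e=1 h=0 clk=1 a=1
t1.Δ0 c=1 d=1 f=0 g=1 j=1 e=1 h=0 clk=1 a=1
t1.Δ1 c=1 d=1 f=0 g=1 j=1 e=1 h=0 clk=0 a=1
t2.Δ0 c=1 d=1 f=0 g=1 j=1 e=1 h=0 clk=0 a=1
t2.Δ1 c=1 d=1 f=0 g=1 j=1 e=1 h=0 clk=1 a=1
t2.Δ2 c=1 d=1 f=1 g=1 j=0 e=1 h=0 clk=1 a=1
t2.Δ3 c=1 d=1 f=1 g=0 j=0 e=1 h=0 clk=1 a=1
t2.Δ4 c=1 d=0 f=1 g=0 j=0 e=1 h=0 clk=1 a=1
t3.Δ0 c=1 d=0 f=1 g=0 j=0 e=1 h=0 clk=1 a=1
t3.Δ1 c=1 d=0 f=1 g=0 j=0 e=1 h=0 clk=0 a=1
t4.Δ0 c=1 d=0 f=1 g=0 j=0 e=1 h=0 clk=0 a=1
t4.Δ1 c=1 d=0 f=1 g=0 j=0 e=1 h=0 clk=1 a=1
t4.Δ2 c=1 d=0 f=0 g=0 j=1 e=1 h=0 clk=1 a=1
t4.Δ3 c=1 d=0 f=0 g=1 j=1 e=1 h=0 clk=1 a=1
t4.Δ4 c=1 d=1 f=0 g=1 j=1 e=1 h=0 clk=1 a=1

0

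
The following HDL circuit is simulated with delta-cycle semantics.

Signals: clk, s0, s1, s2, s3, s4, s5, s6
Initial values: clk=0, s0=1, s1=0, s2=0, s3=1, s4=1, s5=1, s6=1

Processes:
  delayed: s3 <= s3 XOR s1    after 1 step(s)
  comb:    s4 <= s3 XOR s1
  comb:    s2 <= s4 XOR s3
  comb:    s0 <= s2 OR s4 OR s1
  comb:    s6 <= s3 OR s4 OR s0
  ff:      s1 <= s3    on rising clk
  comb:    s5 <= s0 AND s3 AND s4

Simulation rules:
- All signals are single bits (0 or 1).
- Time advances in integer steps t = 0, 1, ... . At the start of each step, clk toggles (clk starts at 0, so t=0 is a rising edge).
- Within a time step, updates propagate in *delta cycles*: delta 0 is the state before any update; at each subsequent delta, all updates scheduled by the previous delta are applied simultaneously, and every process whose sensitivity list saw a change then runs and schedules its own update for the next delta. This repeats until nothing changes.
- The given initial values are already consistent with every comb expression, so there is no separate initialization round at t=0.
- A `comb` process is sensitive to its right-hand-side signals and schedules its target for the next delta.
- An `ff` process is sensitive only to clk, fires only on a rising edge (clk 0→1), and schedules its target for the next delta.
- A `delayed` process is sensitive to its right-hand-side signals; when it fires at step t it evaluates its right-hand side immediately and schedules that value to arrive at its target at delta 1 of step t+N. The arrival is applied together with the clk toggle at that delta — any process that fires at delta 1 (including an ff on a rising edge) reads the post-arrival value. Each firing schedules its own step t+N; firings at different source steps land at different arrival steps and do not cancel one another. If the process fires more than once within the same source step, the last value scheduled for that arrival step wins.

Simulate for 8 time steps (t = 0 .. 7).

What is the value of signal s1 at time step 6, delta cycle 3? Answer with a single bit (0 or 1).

1

t0.Δ0 s0=1 s4=1 s5=1 s3=1 s2=0 s6=1 s1=0 clk=0
t0.Δ1 s0=1 s4=1 s5=1 s3=1 s2=0 s6=1 s1=0 clk=1
t0.Δ2 s0=1 s4=1 s5=1 s3=1 s2=0 s6=1 s1=1 clk=1
t0.Δ3 s0=1 s4=0 s5=1 s3=1 s2=0 s6=1 s1=1 clk=1
t0.Δ4 s0=1 s4=0 s5=0 s3=1 s2=1 s6=1 s1=1 clk=1
t1.Δ0 s0=1 s4=0 s5=0 s3=1 s2=1 s6=1 s1=1 clk=1
t1.Δ1 s0=1 s4=0 s5=0 s3=0 s2=1 s6=1 s1=1 clk=0
t1.Δ2 s0=1 s4=1 s5=0 s3=0 s2=0 s6=1 s1=1 clk=0
t1.Δ3 s0=1 s4=1 s5=0 s3=0 s2=1 s6=1 s1=1 clk=0
t2.Δ0 s0=1 s4=1 s5=0 s3=0 s2=1 s6=1 s1=1 clk=0
t2.Δ1 s0=1 s4=1 s5=0 s3=1 s2=1 s6=1 s1=1 clk=1
t2.Δ2 s0=1 s4=0 s5=1 s3=1 s2=0 s6=1 s1=1 clk=1
t2.Δ3 s0=1 s4=0 s5=0 s3=1 s2=1 s6=1 s1=1 clk=1
t3.Δ0 s0=1 s4=0 s5=0 s3=1 s2=1 s6=1 s1=1 clk=1
t3.Δ1 s0=1 s4=0 s5=0 s3=0 s2=1 s6=1 s1=1 clk=0
t3.Δ2 s0=1 s4=1 s5=0 s3=0 s2=0 s6=1 s1=1 clk=0
t3.Δ3 s0=1 s4=1 s5=0 s3=0 s2=1 s6=1 s1=1 clk=0
t4.Δ0 s0=1 s4=1 s5=0 s3=0 s2=1 s6=1 s1=1 clk=0
t4.Δ1 s0=1 s4=1 s5=0 s3=1 s2=1 s6=1 s1=1 clk=1
t4.Δ2 s0=1 s4=0 s5=1 s3=1 s2=0 s6=1 s1=1 clk=1
t4.Δ3 s0=1 s4=0 s5=0 s3=1 s2=1 s6=1 s1=1 clk=1
t5.Δ0 s0=1 s4=0 s5=0 s3=1 s2=1 s6=1 s1=1 clk=1
t5.Δ1 s0=1 s4=0 s5=0 s3=0 s2=1 s6=1 s1=1 clk=0
t5.Δ2 s0=1 s4=1 s5=0 s3=0 s2=0 s6=1 s1=1 clk=0
t5.Δ3 s0=1 s4=1 s5=0 s3=0 s2=1 s6=1 s1=1 clk=0
t6.Δ0 s0=1 s4=1 s5=0 s3=0 s2=1 s6=1 s1=1 clk=0
t6.Δ1 s0=1 s4=1 s5=0 s3=1 s2=1 s6=1 s1=1 clk=1
t6.Δ2 s0=1 s4=0 s5=1 s3=1 s2=0 s6=1 s1=1 clk=1
t6.Δ3 s0=1 s4=0 s5=0 s3=1 s2=1 s6=1 s1=1 clk=1
t7.Δ0 s0=1 s4=0 s5=0 s3=1 s2=1 s6=1 s1=1 clk=1
t7.Δ1 s0=1 s4=0 s5=0 s3=0 s2=1 s6=1 s1=1 clk=0
t7.Δ2 s0=1 s4=1 s5=0 s3=0 s2=0 s6=1 s1=1 clk=0
t7.Δ3 s0=1 s4=1 s5=0 s3=0 s2=1 s6=1 s1=1 clk=0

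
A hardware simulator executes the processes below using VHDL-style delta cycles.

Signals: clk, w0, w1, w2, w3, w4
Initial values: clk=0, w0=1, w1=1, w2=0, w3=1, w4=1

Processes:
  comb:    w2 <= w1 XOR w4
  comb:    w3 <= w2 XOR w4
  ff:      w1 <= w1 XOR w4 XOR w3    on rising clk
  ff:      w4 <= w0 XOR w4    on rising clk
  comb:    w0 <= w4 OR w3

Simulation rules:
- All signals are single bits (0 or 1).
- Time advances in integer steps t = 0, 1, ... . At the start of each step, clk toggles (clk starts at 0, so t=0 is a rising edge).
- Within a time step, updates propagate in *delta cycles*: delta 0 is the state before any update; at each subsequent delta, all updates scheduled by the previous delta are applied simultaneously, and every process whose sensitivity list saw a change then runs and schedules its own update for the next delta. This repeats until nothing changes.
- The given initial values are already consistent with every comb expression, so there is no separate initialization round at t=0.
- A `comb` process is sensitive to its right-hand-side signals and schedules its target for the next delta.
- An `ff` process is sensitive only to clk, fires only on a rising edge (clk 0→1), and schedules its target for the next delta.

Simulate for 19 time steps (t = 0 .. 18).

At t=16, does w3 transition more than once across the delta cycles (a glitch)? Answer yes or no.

no

t=0 Δ0: w2=0 w4=1 w0=1 w1=1 w3=1 clk=0
  Δ1: clk:0→1
  Δ2: w4:1→0
  Δ3: w2:0→1, w3:1→0
  Δ4: w0:1→0, w3:0→1
  Δ5: w0:0→1
  (5Δ to stable)
t=1 Δ0: w2=1 w4=0 w0=1 w1=1 w3=1 clk=1
  Δ1: clk:1→0
  (1Δ to stable)
t=2 Δ0: w2=1 w4=0 w0=1 w1=1 w3=1 clk=0
  Δ1: clk:0→1
  Δ2: w4:0→1, w1:1→0
  Δ3: w3:1→0
  (3Δ to stable)
t=3 Δ0: w2=1 w4=1 w0=1 w1=0 w3=0 clk=1
  Δ1: clk:1→0
  (1Δ to stable)
t=4 Δ0: w2=1 w4=1 w0=1 w1=0 w3=0 clk=0
  Δ1: clk:0→1
  Δ2: w4:1→0, w1:0→1
  Δ3: w0:1→0, w3:0→1
  Δ4: w0:0→1
  (4Δ to stable)
t=5 Δ0: w2=1 w4=0 w0=1 w1=1 w3=1 clk=1
  Δ1: clk:1→0
  (1Δ to stable)
t=6 Δ0: w2=1 w4=0 w0=1 w1=1 w3=1 clk=0
  Δ1: clk:0→1
  Δ2: w4:0→1, w1:1→0
  Δ3: w3:1→0
  (3Δ to stable)
t=7 Δ0: w2=1 w4=1 w0=1 w1=0 w3=0 clk=1
  Δ1: clk:1→0
  (1Δ to stable)
t=8 Δ0: w2=1 w4=1 w0=1 w1=0 w3=0 clk=0
  Δ1: clk:0→1
  Δ2: w4:1→0, w1:0→1
  Δ3: w0:1→0, w3:0→1
  Δ4: w0:0→1
  (4Δ to stable)
t=9 Δ0: w2=1 w4=0 w0=1 w1=1 w3=1 clk=1
  Δ1: clk:1→0
  (1Δ to stable)
t=10 Δ0: w2=1 w4=0 w0=1 w1=1 w3=1 clk=0
  Δ1: clk:0→1
  Δ2: w4:0→1, w1:1→0
  Δ3: w3:1→0
  (3Δ to stable)
t=11 Δ0: w2=1 w4=1 w0=1 w1=0 w3=0 clk=1
  Δ1: clk:1→0
  (1Δ to stable)
t=12 Δ0: w2=1 w4=1 w0=1 w1=0 w3=0 clk=0
  Δ1: clk:0→1
  Δ2: w4:1→0, w1:0→1
  Δ3: w0:1→0, w3:0→1
  Δ4: w0:0→1
  (4Δ to stable)
t=13 Δ0: w2=1 w4=0 w0=1 w1=1 w3=1 clk=1
  Δ1: clk:1→0
  (1Δ to stable)
t=14 Δ0: w2=1 w4=0 w0=1 w1=1 w3=1 clk=0
  Δ1: clk:0→1
  Δ2: w4:0→1, w1:1→0
  Δ3: w3:1→0
  (3Δ to stable)
t=15 Δ0: w2=1 w4=1 w0=1 w1=0 w3=0 clk=1
  Δ1: clk:1→0
  (1Δ to stable)
t=16 Δ0: w2=1 w4=1 w0=1 w1=0 w3=0 clk=0
  Δ1: clk:0→1
  Δ2: w4:1→0, w1:0→1
  Δ3: w0:1→0, w3:0→1
  Δ4: w0:0→1
  (4Δ to stable)
t=17 Δ0: w2=1 w4=0 w0=1 w1=1 w3=1 clk=1
  Δ1: clk:1→0
  (1Δ to stable)
t=18 Δ0: w2=1 w4=0 w0=1 w1=1 w3=1 clk=0
  Δ1: clk:0→1
  Δ2: w4:0→1, w1:1→0
  Δ3: w3:1→0
  (3Δ to stable)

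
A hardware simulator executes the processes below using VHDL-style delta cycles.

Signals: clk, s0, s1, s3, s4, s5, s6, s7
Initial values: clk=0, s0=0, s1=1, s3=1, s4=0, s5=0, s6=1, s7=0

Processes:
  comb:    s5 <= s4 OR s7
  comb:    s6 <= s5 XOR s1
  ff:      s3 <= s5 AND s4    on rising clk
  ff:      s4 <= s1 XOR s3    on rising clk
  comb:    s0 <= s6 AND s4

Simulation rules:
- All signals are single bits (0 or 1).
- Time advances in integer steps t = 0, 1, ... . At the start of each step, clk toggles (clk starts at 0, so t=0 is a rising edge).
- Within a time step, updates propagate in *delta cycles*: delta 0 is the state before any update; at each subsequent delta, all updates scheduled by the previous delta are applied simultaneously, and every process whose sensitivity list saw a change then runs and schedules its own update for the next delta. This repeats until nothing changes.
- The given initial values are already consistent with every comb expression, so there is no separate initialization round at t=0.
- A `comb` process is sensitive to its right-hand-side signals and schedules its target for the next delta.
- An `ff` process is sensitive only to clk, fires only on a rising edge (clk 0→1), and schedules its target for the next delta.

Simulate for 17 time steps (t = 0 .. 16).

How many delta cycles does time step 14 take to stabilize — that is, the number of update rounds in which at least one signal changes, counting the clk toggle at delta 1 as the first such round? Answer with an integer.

t0.Δ0 s6=1 s0=0 s1=1 s3=1 s4=0 s5=0 s7=0 clk=0
t0.Δ1 s6=1 s0=0 s1=1 s3=1 s4=0 s5=0 s7=0 clk=1
t0.Δ2 s6=1 s0=0 s1=1 s3=0 s4=0 s5=0 s7=0 clk=1
t1.Δ0 s6=1 s0=0 s1=1 s3=0 s4=0 s5=0 s7=0 clk=1
t1.Δ1 s6=1 s0=0 s1=1 s3=0 s4=0 s5=0 s7=0 clk=0
t2.Δ0 s6=1 s0=0 s1=1 s3=0 s4=0 s5=0 s7=0 clk=0
t2.Δ1 s6=1 s0=0 s1=1 s3=0 s4=0 s5=0 s7=0 clk=1
t2.Δ2 s6=1 s0=0 s1=1 s3=0 s4=1 s5=0 s7=0 clk=1
t2.Δ3 s6=1 s0=1 s1=1 s3=0 s4=1 s5=1 s7=0 clk=1
t2.Δ4 s6=0 s0=1 s1=1 s3=0 s4=1 s5=1 s7=0 clk=1
t2.Δ5 s6=0 s0=0 s1=1 s3=0 s4=1 s5=1 s7=0 clk=1
t3.Δ0 s6=0 s0=0 s1=1 s3=0 s4=1 s5=1 s7=0 clk=1
t3.Δ1 s6=0 s0=0 s1=1 s3=0 s4=1 s5=1 s7=0 clk=0
t4.Δ0 s6=0 s0=0 s1=1 s3=0 s4=1 s5=1 s7=0 clk=0
t4.Δ1 s6=0 s0=0 s1=1 s3=0 s4=1 s5=1 s7=0 clk=1
t4.Δ2 s6=0 s0=0 s1=1 s3=1 s4=1 s5=1 s7=0 clk=1
t5.Δ0 s6=0 s0=0 s1=1 s3=1 s4=1 s5=1 s7=0 clk=1
t5.Δ1 s6=0 s0=0 s1=1 s3=1 s4=1 s5=1 s7=0 clk=0
t6.Δ0 s6=0 s0=0 s1=1 s3=1 s4=1 s5=1 s7=0 clk=0
t6.Δ1 s6=0 s0=0 s1=1 s3=1 s4=1 s5=1 s7=0 clk=1
t6.Δ2 s6=0 s0=0 s1=1 s3=1 s4=0 s5=1 s7=0 clk=1
t6.Δ3 s6=0 s0=0 s1=1 s3=1 s4=0 s5=0 s7=0 clk=1
t6.Δ4 s6=1 s0=0 s1=1 s3=1 s4=0 s5=0 s7=0 clk=1
t7.Δ0 s6=1 s0=0 s1=1 s3=1 s4=0 s5=0 s7=0 clk=1
t7.Δ1 s6=1 s0=0 s1=1 s3=1 s4=0 s5=0 s7=0 clk=0
t8.Δ0 s6=1 s0=0 s1=1 s3=1 s4=0 s5=0 s7=0 clk=0
t8.Δ1 s6=1 s0=0 s1=1 s3=1 s4=0 s5=0 s7=0 clk=1
t8.Δ2 s6=1 s0=0 s1=1 s3=0 s4=0 s5=0 s7=0 clk=1
t9.Δ0 s6=1 s0=0 s1=1 s3=0 s4=0 s5=0 s7=0 clk=1
t9.Δ1 s6=1 s0=0 s1=1 s3=0 s4=0 s5=0 s7=0 clk=0
t10.Δ0 s6=1 s0=0 s1=1 s3=0 s4=0 s5=0 s7=0 clk=0
t10.Δ1 s6=1 s0=0 s1=1 s3=0 s4=0 s5=0 s7=0 clk=1
t10.Δ2 s6=1 s0=0 s1=1 s3=0 s4=1 s5=0 s7=0 clk=1
t10.Δ3 s6=1 s0=1 s1=1 s3=0 s4=1 s5=1 s7=0 clk=1
t10.Δ4 s6=0 s0=1 s1=1 s3=0 s4=1 s5=1 s7=0 clk=1
t10.Δ5 s6=0 s0=0 s1=1 s3=0 s4=1 s5=1 s7=0 clk=1
t11.Δ0 s6=0 s0=0 s1=1 s3=0 s4=1 s5=1 s7=0 clk=1
t11.Δ1 s6=0 s0=0 s1=1 s3=0 s4=1 s5=1 s7=0 clk=0
t12.Δ0 s6=0 s0=0 s1=1 s3=0 s4=1 s5=1 s7=0 clk=0
t12.Δ1 s6=0 s0=0 s1=1 s3=0 s4=1 s5=1 s7=0 clk=1
t12.Δ2 s6=0 s0=0 s1=1 s3=1 s4=1 s5=1 s7=0 clk=1
t13.Δ0 s6=0 s0=0 s1=1 s3=1 s4=1 s5=1 s7=0 clk=1
t13.Δ1 s6=0 s0=0 s1=1 s3=1 s4=1 s5=1 s7=0 clk=0
t14.Δ0 s6=0 s0=0 s1=1 s3=1 s4=1 s5=1 s7=0 clk=0
t14.Δ1 s6=0 s0=0 s1=1 s3=1 s4=1 s5=1 s7=0 clk=1
t14.Δ2 s6=0 s0=0 s1=1 s3=1 s4=0 s5=1 s7=0 clk=1
t14.Δ3 s6=0 s0=0 s1=1 s3=1 s4=0 s5=0 s7=0 clk=1
t14.Δ4 s6=1 s0=0 s1=1 s3=1 s4=0 s5=0 s7=0 clk=1
t15.Δ0 s6=1 s0=0 s1=1 s3=1 s4=0 s5=0 s7=0 clk=1
t15.Δ1 s6=1 s0=0 s1=1 s3=1 s4=0 s5=0 s7=0 clk=0
t16.Δ0 s6=1 s0=0 s1=1 s3=1 s4=0 s5=0 s7=0 clk=0
t16.Δ1 s6=1 s0=0 s1=1 s3=1 s4=0 s5=0 s7=0 clk=1
t16.Δ2 s6=1 s0=0 s1=1 s3=0 s4=0 s5=0 s7=0 clk=1

4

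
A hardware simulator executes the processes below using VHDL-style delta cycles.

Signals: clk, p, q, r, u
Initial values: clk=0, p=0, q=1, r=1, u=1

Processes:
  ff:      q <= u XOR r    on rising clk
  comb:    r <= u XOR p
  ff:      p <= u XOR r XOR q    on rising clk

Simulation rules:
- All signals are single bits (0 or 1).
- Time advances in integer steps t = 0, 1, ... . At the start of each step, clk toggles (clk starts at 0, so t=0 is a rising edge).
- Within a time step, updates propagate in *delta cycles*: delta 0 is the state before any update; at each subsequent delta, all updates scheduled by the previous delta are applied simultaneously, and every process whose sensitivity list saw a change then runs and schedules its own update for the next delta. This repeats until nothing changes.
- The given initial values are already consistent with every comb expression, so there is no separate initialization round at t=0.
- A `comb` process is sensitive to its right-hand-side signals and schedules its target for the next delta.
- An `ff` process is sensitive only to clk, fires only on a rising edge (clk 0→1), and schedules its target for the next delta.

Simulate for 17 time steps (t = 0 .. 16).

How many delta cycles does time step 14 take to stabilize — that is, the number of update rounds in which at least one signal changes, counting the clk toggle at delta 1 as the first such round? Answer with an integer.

2

[bits: clk,r,q,u,p]
t=0: Δ0=01110 Δ1=11110 Δ2=11011 Δ3=10011 | 3Δ
t=1: Δ0=10011 Δ1=00011 | 1Δ
t=2: Δ0=00011 Δ1=10011 Δ2=10111 | 2Δ
t=3: Δ0=10111 Δ1=00111 | 1Δ
t=4: Δ0=00111 Δ1=10111 Δ2=10110 Δ3=11110 | 3Δ
t=5: Δ0=11110 Δ1=01110 | 1Δ
t=6: Δ0=01110 Δ1=11110 Δ2=11011 Δ3=10011 | 3Δ
t=7: Δ0=10011 Δ1=00011 | 1Δ
t=8: Δ0=00011 Δ1=10011 Δ2=10111 | 2Δ
t=9: Δ0=10111 Δ1=00111 | 1Δ
t=10: Δ0=00111 Δ1=10111 Δ2=10110 Δ3=11110 | 3Δ
t=11: Δ0=11110 Δ1=01110 | 1Δ
t=12: Δ0=01110 Δ1=11110 Δ2=11011 Δ3=10011 | 3Δ
t=13: Δ0=10011 Δ1=00011 | 1Δ
t=14: Δ0=00011 Δ1=10011 Δ2=10111 | 2Δ
t=15: Δ0=10111 Δ1=00111 | 1Δ
t=16: Δ0=00111 Δ1=10111 Δ2=10110 Δ3=11110 | 3Δ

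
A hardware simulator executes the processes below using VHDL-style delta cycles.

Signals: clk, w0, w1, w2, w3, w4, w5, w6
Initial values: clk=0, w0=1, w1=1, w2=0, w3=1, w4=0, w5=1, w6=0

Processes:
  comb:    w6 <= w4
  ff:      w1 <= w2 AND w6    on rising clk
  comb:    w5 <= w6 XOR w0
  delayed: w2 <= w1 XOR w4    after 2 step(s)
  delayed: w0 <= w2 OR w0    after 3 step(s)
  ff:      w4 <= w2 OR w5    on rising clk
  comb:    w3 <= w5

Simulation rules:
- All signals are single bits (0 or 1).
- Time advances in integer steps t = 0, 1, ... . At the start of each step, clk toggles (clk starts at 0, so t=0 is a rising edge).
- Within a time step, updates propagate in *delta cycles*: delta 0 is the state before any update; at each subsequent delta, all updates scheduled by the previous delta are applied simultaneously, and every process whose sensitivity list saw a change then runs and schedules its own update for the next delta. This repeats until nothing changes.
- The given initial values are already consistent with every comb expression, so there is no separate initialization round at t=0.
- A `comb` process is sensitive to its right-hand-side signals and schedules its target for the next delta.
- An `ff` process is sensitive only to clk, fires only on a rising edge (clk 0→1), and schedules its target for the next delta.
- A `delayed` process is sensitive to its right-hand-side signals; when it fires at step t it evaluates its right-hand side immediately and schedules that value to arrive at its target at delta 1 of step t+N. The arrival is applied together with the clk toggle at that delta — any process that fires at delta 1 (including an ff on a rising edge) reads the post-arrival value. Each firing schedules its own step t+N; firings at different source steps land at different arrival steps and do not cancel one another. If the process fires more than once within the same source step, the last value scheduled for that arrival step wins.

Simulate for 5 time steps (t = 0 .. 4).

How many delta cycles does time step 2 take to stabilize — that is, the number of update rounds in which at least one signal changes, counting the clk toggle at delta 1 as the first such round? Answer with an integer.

2

t0.Δ0 w5=1 w4=0 w2=0 w6=0 clk=0 w3=1 w0=1 w1=1
t0.Δ1 w5=1 w4=0 w2=0 w6=0 clk=1 w3=1 w0=1 w1=1
t0.Δ2 w5=1 w4=1 w2=0 w6=0 clk=1 w3=1 w0=1 w1=0
t0.Δ3 w5=1 w4=1 w2=0 w6=1 clk=1 w3=1 w0=1 w1=0
t0.Δ4 w5=0 w4=1 w2=0 w6=1 clk=1 w3=1 w0=1 w1=0
t0.Δ5 w5=0 w4=1 w2=0 w6=1 clk=1 w3=0 w0=1 w1=0
t1.Δ0 w5=0 w4=1 w2=0 w6=1 clk=1 w3=0 w0=1 w1=0
t1.Δ1 w5=0 w4=1 w2=0 w6=1 clk=0 w3=0 w0=1 w1=0
t2.Δ0 w5=0 w4=1 w2=0 w6=1 clk=0 w3=0 w0=1 w1=0
t2.Δ1 w5=0 w4=1 w2=1 w6=1 clk=1 w3=0 w0=1 w1=0
t2.Δ2 w5=0 w4=1 w2=1 w6=1 clk=1 w3=0 w0=1 w1=1
t3.Δ0 w5=0 w4=1 w2=1 w6=1 clk=1 w3=0 w0=1 w1=1
t3.Δ1 w5=0 w4=1 w2=1 w6=1 clk=0 w3=0 w0=1 w1=1
t4.Δ0 w5=0 w4=1 w2=1 w6=1 clk=0 w3=0 w0=1 w1=1
t4.Δ1 w5=0 w4=1 w2=0 w6=1 clk=1 w3=0 w0=1 w1=1
t4.Δ2 w5=0 w4=0 w2=0 w6=1 clk=1 w3=0 w0=1 w1=0
t4.Δ3 w5=0 w4=0 w2=0 w6=0 clk=1 w3=0 w0=1 w1=0
t4.Δ4 w5=1 w4=0 w2=0 w6=0 clk=1 w3=0 w0=1 w1=0
t4.Δ5 w5=1 w4=0 w2=0 w6=0 clk=1 w3=1 w0=1 w1=0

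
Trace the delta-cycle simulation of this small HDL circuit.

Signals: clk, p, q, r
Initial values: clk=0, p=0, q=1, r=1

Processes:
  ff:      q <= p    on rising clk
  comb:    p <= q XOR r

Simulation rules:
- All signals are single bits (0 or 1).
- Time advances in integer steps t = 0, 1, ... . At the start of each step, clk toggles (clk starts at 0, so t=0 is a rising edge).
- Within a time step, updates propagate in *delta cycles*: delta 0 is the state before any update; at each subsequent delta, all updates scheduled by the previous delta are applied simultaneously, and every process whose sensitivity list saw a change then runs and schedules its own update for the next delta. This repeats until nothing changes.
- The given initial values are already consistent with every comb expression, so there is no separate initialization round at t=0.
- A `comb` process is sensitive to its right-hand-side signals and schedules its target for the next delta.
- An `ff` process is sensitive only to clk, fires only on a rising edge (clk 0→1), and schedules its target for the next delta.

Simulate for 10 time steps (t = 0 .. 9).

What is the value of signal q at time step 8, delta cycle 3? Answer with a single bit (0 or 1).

t=0 Δ0: p=0 q=1 clk=0 r=1
  Δ1: clk:0→1
  Δ2: q:1→0
  Δ3: p:0→1
  (3Δ to stable)
t=1 Δ0: p=1 q=0 clk=1 r=1
  Δ1: clk:1→0
  (1Δ to stable)
t=2 Δ0: p=1 q=0 clk=0 r=1
  Δ1: clk:0→1
  Δ2: q:0→1
  Δ3: p:1→0
  (3Δ to stable)
t=3 Δ0: p=0 q=1 clk=1 r=1
  Δ1: clk:1→0
  (1Δ to stable)
t=4 Δ0: p=0 q=1 clk=0 r=1
  Δ1: clk:0→1
  Δ2: q:1→0
  Δ3: p:0→1
  (3Δ to stable)
t=5 Δ0: p=1 q=0 clk=1 r=1
  Δ1: clk:1→0
  (1Δ to stable)
t=6 Δ0: p=1 q=0 clk=0 r=1
  Δ1: clk:0→1
  Δ2: q:0→1
  Δ3: p:1→0
  (3Δ to stable)
t=7 Δ0: p=0 q=1 clk=1 r=1
  Δ1: clk:1→0
  (1Δ to stable)
t=8 Δ0: p=0 q=1 clk=0 r=1
  Δ1: clk:0→1
  Δ2: q:1→0
  Δ3: p:0→1
  (3Δ to stable)
t=9 Δ0: p=1 q=0 clk=1 r=1
  Δ1: clk:1→0
  (1Δ to stable)

0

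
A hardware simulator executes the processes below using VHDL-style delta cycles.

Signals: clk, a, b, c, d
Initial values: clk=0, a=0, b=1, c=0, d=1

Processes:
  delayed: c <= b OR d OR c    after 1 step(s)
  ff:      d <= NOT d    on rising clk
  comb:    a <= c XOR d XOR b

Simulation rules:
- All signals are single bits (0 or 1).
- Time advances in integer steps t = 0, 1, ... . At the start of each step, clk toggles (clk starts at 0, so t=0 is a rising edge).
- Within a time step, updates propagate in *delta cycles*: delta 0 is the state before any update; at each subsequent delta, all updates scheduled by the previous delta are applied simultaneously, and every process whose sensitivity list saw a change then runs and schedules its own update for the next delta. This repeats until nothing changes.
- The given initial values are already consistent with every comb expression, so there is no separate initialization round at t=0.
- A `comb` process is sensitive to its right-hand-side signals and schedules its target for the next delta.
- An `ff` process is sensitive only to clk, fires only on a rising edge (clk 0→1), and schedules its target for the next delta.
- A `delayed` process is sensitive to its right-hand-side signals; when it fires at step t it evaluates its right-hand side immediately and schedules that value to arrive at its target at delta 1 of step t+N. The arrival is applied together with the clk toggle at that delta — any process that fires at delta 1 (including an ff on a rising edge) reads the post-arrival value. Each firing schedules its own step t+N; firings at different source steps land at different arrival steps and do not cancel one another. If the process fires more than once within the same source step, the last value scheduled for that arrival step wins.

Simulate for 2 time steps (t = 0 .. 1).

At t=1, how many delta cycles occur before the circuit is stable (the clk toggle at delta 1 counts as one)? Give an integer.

t=0 Δ0: b=1 a=0 clk=0 d=1 c=0
  Δ1: clk:0→1
  Δ2: d:1→0
  Δ3: a:0→1
  (3Δ to stable)
t=1 Δ0: b=1 a=1 clk=1 d=0 c=0
  Δ1: clk:1→0, c:0→1
  Δ2: a:1→0
  (2Δ to stable)

2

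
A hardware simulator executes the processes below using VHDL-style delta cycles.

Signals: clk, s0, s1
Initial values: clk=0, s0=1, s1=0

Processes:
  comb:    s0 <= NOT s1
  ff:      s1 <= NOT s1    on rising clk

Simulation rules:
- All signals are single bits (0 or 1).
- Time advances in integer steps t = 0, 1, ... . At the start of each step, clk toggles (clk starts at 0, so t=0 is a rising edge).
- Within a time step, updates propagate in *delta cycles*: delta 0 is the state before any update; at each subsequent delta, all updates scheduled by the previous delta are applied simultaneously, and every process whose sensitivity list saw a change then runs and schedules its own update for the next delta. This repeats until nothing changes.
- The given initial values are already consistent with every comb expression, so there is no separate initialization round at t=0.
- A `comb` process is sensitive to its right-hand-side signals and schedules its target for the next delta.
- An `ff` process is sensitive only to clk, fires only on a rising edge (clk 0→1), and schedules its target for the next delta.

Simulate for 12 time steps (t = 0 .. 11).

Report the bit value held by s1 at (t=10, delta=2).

0

t=0 Δ0: s1=0 s0=1 clk=0
  Δ1: clk:0→1
  Δ2: s1:0→1
  Δ3: s0:1→0
  (3Δ to stable)
t=1 Δ0: s1=1 s0=0 clk=1
  Δ1: clk:1→0
  (1Δ to stable)
t=2 Δ0: s1=1 s0=0 clk=0
  Δ1: clk:0→1
  Δ2: s1:1→0
  Δ3: s0:0→1
  (3Δ to stable)
t=3 Δ0: s1=0 s0=1 clk=1
  Δ1: clk:1→0
  (1Δ to stable)
t=4 Δ0: s1=0 s0=1 clk=0
  Δ1: clk:0→1
  Δ2: s1:0→1
  Δ3: s0:1→0
  (3Δ to stable)
t=5 Δ0: s1=1 s0=0 clk=1
  Δ1: clk:1→0
  (1Δ to stable)
t=6 Δ0: s1=1 s0=0 clk=0
  Δ1: clk:0→1
  Δ2: s1:1→0
  Δ3: s0:0→1
  (3Δ to stable)
t=7 Δ0: s1=0 s0=1 clk=1
  Δ1: clk:1→0
  (1Δ to stable)
t=8 Δ0: s1=0 s0=1 clk=0
  Δ1: clk:0→1
  Δ2: s1:0→1
  Δ3: s0:1→0
  (3Δ to stable)
t=9 Δ0: s1=1 s0=0 clk=1
  Δ1: clk:1→0
  (1Δ to stable)
t=10 Δ0: s1=1 s0=0 clk=0
  Δ1: clk:0→1
  Δ2: s1:1→0
  Δ3: s0:0→1
  (3Δ to stable)
t=11 Δ0: s1=0 s0=1 clk=1
  Δ1: clk:1→0
  (1Δ to stable)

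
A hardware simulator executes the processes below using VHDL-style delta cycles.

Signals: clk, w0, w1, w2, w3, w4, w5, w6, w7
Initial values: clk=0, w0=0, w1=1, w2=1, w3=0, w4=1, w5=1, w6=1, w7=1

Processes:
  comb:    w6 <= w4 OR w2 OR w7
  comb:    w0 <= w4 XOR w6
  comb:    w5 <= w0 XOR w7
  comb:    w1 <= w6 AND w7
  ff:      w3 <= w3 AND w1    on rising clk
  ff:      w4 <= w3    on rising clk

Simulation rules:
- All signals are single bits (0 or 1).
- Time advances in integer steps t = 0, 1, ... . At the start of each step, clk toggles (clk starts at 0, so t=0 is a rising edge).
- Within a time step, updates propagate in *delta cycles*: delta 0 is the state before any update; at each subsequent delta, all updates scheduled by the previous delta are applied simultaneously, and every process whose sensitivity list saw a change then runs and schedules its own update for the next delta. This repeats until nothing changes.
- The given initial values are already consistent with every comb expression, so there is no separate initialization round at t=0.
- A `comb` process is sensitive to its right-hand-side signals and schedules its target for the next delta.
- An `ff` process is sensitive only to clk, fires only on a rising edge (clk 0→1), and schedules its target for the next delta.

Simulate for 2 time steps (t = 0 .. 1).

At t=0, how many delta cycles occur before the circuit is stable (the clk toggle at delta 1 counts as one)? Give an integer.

4

t=0 Δ0: w5=1 w3=0 w4=1 w7=1 clk=0 w1=1 w6=1 w2=1 w0=0
  Δ1: clk:0→1
  Δ2: w4:1→0
  Δ3: w0:0→1
  Δ4: w5:1→0
  (4Δ to stable)
t=1 Δ0: w5=0 w3=0 w4=0 w7=1 clk=1 w1=1 w6=1 w2=1 w0=1
  Δ1: clk:1→0
  (1Δ to stable)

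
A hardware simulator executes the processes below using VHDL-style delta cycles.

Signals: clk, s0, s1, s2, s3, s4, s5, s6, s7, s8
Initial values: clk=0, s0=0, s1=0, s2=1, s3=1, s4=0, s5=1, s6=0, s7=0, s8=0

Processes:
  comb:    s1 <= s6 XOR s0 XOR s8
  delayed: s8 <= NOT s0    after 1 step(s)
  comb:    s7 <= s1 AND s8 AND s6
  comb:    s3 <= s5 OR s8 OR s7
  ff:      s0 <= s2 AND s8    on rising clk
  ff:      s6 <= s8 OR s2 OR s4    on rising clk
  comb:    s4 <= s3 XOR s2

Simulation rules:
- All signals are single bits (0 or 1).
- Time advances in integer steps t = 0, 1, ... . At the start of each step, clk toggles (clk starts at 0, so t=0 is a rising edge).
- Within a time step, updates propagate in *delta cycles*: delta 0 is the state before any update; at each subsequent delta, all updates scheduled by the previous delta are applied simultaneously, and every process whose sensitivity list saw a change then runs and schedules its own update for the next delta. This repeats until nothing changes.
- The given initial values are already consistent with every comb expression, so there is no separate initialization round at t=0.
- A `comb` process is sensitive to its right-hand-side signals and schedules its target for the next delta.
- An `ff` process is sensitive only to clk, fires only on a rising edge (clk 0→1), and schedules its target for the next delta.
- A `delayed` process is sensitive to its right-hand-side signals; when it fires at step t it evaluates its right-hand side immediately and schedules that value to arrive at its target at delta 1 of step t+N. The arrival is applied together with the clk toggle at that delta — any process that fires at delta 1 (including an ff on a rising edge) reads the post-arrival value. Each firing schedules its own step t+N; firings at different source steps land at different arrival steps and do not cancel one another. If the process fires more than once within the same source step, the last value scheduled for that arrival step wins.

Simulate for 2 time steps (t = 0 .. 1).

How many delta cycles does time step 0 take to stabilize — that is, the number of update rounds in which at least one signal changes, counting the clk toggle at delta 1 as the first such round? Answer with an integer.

3

[bits: s1,s3,s2,s8,s7,s0,clk,s5,s6,s4]
t=0: Δ0=0110000100 Δ1=0110001100 Δ2=0110001110 Δ3=1110001110 | 3Δ
t=1: Δ0=1110001110 Δ1=1110000110 | 1Δ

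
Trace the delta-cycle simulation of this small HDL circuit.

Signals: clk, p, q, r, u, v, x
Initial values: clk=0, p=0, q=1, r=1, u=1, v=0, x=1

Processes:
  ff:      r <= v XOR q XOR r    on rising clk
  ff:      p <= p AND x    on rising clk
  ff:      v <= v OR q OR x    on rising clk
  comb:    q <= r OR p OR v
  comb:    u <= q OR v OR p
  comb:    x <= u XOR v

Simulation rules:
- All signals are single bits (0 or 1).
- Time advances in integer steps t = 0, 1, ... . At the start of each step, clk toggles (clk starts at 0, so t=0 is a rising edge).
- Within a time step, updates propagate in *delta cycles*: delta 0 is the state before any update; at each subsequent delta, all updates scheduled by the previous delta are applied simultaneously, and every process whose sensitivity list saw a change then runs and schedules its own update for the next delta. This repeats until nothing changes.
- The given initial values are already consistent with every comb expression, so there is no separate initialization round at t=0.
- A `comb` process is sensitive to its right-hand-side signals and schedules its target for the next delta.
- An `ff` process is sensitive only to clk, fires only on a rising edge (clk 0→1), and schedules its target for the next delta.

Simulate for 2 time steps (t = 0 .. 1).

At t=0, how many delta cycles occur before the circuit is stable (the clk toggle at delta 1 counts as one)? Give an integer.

t=0 Δ0: u=1 v=0 p=0 clk=0 r=1 q=1 x=1
  Δ1: clk:0→1
  Δ2: v:0→1, r:1→0
  Δ3: x:1→0
  (3Δ to stable)
t=1 Δ0: u=1 v=1 p=0 clk=1 r=0 q=1 x=0
  Δ1: clk:1→0
  (1Δ to stable)

3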